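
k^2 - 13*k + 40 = (k - 8)*(k - 5)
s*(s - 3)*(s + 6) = s^3 + 3*s^2 - 18*s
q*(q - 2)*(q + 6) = q^3 + 4*q^2 - 12*q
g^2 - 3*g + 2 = (g - 2)*(g - 1)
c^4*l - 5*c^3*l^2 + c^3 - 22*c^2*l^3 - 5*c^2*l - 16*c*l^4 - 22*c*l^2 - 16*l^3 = (c - 8*l)*(c + l)*(c + 2*l)*(c*l + 1)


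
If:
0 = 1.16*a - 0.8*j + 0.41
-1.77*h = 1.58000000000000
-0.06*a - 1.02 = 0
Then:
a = -17.00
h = -0.89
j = -24.14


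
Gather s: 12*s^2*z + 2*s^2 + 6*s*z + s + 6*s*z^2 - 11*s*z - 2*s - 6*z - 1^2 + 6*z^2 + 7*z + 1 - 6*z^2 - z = s^2*(12*z + 2) + s*(6*z^2 - 5*z - 1)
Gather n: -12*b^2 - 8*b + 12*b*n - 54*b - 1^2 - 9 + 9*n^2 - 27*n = -12*b^2 - 62*b + 9*n^2 + n*(12*b - 27) - 10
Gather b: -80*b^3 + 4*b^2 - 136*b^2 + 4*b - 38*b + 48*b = -80*b^3 - 132*b^2 + 14*b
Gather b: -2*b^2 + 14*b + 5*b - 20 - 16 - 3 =-2*b^2 + 19*b - 39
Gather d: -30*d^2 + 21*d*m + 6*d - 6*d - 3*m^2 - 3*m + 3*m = -30*d^2 + 21*d*m - 3*m^2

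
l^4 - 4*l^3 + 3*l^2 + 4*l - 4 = (l - 2)^2*(l - 1)*(l + 1)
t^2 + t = t*(t + 1)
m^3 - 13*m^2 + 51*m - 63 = (m - 7)*(m - 3)^2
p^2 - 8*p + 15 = (p - 5)*(p - 3)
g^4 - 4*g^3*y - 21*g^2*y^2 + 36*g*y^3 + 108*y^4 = (g - 6*y)*(g - 3*y)*(g + 2*y)*(g + 3*y)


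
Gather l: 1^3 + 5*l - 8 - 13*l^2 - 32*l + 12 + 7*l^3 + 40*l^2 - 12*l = 7*l^3 + 27*l^2 - 39*l + 5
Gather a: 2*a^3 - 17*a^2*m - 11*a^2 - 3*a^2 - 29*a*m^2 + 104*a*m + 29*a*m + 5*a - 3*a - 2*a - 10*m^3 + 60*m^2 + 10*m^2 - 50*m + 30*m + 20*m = 2*a^3 + a^2*(-17*m - 14) + a*(-29*m^2 + 133*m) - 10*m^3 + 70*m^2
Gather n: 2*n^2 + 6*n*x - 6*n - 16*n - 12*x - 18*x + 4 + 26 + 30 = 2*n^2 + n*(6*x - 22) - 30*x + 60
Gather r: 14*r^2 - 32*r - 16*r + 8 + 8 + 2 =14*r^2 - 48*r + 18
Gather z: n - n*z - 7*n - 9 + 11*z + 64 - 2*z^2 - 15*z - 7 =-6*n - 2*z^2 + z*(-n - 4) + 48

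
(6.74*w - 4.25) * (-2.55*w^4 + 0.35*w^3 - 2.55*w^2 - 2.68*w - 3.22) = -17.187*w^5 + 13.1965*w^4 - 18.6745*w^3 - 7.2257*w^2 - 10.3128*w + 13.685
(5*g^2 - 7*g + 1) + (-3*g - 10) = 5*g^2 - 10*g - 9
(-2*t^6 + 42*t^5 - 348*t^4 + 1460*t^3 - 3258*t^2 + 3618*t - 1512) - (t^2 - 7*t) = -2*t^6 + 42*t^5 - 348*t^4 + 1460*t^3 - 3259*t^2 + 3625*t - 1512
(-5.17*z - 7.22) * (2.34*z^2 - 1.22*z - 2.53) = -12.0978*z^3 - 10.5874*z^2 + 21.8885*z + 18.2666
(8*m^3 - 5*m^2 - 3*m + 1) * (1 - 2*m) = -16*m^4 + 18*m^3 + m^2 - 5*m + 1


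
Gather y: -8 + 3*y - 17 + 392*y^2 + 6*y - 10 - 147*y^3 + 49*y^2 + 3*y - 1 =-147*y^3 + 441*y^2 + 12*y - 36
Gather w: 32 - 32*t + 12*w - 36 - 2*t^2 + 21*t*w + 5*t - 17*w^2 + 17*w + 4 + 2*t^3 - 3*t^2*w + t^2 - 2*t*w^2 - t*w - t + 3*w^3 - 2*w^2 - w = 2*t^3 - t^2 - 28*t + 3*w^3 + w^2*(-2*t - 19) + w*(-3*t^2 + 20*t + 28)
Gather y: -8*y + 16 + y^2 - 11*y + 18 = y^2 - 19*y + 34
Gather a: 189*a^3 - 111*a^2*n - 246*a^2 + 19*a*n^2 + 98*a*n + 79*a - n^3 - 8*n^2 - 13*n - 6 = 189*a^3 + a^2*(-111*n - 246) + a*(19*n^2 + 98*n + 79) - n^3 - 8*n^2 - 13*n - 6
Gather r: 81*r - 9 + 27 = 81*r + 18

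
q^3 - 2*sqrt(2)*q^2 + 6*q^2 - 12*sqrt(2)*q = q*(q + 6)*(q - 2*sqrt(2))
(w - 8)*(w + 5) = w^2 - 3*w - 40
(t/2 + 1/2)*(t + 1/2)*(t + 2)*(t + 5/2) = t^4/2 + 3*t^3 + 49*t^2/8 + 39*t/8 + 5/4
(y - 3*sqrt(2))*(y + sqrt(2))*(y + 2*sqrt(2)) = y^3 - 14*y - 12*sqrt(2)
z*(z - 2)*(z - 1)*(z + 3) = z^4 - 7*z^2 + 6*z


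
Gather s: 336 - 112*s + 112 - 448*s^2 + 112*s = 448 - 448*s^2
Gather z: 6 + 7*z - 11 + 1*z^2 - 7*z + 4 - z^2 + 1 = 0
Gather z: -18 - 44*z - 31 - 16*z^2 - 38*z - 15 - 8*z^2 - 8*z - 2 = -24*z^2 - 90*z - 66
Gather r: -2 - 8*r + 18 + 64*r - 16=56*r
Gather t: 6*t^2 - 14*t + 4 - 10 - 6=6*t^2 - 14*t - 12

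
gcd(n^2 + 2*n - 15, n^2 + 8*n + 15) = n + 5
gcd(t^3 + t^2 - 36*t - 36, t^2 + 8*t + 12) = t + 6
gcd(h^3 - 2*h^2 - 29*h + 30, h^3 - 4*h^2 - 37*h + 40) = h^2 + 4*h - 5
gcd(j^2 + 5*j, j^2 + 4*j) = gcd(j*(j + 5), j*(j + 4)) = j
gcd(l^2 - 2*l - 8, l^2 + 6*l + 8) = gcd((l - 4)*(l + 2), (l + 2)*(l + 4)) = l + 2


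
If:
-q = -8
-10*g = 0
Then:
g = 0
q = 8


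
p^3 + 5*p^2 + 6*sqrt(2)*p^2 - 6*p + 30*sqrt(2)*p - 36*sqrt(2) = (p - 1)*(p + 6)*(p + 6*sqrt(2))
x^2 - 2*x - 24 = (x - 6)*(x + 4)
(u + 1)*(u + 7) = u^2 + 8*u + 7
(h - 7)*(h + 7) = h^2 - 49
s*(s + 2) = s^2 + 2*s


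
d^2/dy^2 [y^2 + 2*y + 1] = 2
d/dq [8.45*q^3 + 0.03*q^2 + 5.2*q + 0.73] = 25.35*q^2 + 0.06*q + 5.2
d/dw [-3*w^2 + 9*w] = 9 - 6*w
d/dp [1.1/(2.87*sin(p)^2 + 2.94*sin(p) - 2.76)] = -(6.314*sin(p) + 3.234)*cos(p)/(2.87*sin(p)^2 + 2.94*sin(p) - 2.76)^2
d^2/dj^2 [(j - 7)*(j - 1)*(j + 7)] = 6*j - 2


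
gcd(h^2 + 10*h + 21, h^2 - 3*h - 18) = h + 3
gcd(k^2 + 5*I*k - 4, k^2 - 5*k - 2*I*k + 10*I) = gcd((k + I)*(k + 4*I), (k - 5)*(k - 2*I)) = 1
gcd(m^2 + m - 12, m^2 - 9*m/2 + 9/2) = m - 3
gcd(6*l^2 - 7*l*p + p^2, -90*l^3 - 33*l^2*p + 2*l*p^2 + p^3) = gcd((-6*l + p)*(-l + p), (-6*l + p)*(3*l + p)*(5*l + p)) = -6*l + p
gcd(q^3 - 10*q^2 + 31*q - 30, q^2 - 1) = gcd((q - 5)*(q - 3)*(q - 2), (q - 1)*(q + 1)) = 1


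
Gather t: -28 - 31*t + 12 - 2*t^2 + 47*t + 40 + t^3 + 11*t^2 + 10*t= t^3 + 9*t^2 + 26*t + 24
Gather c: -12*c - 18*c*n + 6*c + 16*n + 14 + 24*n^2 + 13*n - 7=c*(-18*n - 6) + 24*n^2 + 29*n + 7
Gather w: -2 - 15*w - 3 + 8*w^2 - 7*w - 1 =8*w^2 - 22*w - 6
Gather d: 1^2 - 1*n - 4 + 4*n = 3*n - 3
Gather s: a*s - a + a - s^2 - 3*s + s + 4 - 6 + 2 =-s^2 + s*(a - 2)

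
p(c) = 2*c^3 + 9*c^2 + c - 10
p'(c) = 6*c^2 + 18*c + 1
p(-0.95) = -4.54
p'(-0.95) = -10.68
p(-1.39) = 0.63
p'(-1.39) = -12.43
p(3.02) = 130.19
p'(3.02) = 110.08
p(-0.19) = -9.88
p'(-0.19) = -2.20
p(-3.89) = 4.57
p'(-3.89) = 21.77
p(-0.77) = -6.35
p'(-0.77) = -9.30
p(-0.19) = -9.88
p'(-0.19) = -2.20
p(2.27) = 62.04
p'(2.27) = 72.78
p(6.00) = 752.00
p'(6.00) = 325.00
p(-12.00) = -2182.00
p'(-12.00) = 649.00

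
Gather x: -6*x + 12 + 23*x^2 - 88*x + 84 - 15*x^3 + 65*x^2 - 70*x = -15*x^3 + 88*x^2 - 164*x + 96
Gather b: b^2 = b^2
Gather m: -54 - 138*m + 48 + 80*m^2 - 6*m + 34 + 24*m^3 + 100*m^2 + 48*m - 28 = 24*m^3 + 180*m^2 - 96*m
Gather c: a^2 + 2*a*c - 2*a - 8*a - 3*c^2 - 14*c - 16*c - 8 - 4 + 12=a^2 - 10*a - 3*c^2 + c*(2*a - 30)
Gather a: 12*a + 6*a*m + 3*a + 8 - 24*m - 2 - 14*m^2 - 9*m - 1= a*(6*m + 15) - 14*m^2 - 33*m + 5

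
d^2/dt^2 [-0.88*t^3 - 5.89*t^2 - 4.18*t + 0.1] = -5.28*t - 11.78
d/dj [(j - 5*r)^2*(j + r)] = 3*(j - 5*r)*(j - r)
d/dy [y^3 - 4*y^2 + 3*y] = 3*y^2 - 8*y + 3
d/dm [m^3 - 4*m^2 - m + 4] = 3*m^2 - 8*m - 1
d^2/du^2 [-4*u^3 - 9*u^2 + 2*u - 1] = -24*u - 18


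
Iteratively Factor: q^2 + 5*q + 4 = (q + 4)*(q + 1)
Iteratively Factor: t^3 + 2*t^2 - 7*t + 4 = (t - 1)*(t^2 + 3*t - 4) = (t - 1)^2*(t + 4)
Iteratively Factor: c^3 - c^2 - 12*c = (c - 4)*(c^2 + 3*c) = c*(c - 4)*(c + 3)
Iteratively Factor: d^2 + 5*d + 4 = (d + 1)*(d + 4)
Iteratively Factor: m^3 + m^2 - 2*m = (m - 1)*(m^2 + 2*m) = (m - 1)*(m + 2)*(m)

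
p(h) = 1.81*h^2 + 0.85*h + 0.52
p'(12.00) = 44.29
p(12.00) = 271.36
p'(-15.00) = -53.45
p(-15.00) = 395.02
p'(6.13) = 23.04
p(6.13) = 73.74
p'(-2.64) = -8.71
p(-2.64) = 10.89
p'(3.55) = 13.70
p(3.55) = 26.35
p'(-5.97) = -20.76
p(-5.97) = 59.96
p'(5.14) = 19.46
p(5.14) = 52.71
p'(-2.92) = -9.72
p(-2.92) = 13.47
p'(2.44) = 9.68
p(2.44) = 13.37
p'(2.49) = 9.86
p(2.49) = 13.86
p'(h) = 3.62*h + 0.85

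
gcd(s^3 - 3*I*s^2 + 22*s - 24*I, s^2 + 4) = 1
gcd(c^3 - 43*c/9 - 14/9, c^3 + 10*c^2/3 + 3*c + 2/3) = c^2 + 7*c/3 + 2/3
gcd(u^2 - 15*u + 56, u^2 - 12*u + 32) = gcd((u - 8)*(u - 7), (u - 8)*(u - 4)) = u - 8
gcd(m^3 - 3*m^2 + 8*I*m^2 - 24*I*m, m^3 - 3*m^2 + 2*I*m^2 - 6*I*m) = m^2 - 3*m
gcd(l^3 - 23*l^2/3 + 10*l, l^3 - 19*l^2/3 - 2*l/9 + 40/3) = l^2 - 23*l/3 + 10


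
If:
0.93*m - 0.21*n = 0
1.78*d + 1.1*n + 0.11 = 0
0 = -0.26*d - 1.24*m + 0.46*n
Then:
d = -0.03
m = -0.01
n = -0.05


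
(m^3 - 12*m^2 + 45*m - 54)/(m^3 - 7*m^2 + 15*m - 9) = (m - 6)/(m - 1)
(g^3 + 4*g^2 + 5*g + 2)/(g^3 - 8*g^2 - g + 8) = (g^2 + 3*g + 2)/(g^2 - 9*g + 8)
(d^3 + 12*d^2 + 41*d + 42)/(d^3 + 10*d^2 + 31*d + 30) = (d + 7)/(d + 5)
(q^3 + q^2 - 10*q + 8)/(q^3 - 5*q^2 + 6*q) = (q^2 + 3*q - 4)/(q*(q - 3))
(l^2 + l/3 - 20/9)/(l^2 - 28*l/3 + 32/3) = (l + 5/3)/(l - 8)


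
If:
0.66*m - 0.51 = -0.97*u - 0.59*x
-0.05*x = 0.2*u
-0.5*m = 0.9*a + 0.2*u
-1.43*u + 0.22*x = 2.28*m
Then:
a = -0.08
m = 0.25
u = -0.25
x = 0.99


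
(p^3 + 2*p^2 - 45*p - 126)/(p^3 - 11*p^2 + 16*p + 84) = (p^2 + 9*p + 18)/(p^2 - 4*p - 12)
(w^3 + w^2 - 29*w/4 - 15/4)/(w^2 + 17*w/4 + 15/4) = (4*w^2 - 8*w - 5)/(4*w + 5)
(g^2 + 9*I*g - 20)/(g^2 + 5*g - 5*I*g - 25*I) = (g^2 + 9*I*g - 20)/(g^2 + 5*g*(1 - I) - 25*I)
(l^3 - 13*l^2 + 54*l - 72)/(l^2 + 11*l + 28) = (l^3 - 13*l^2 + 54*l - 72)/(l^2 + 11*l + 28)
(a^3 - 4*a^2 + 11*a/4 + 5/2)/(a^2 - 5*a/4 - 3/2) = (4*a^2 - 8*a - 5)/(4*a + 3)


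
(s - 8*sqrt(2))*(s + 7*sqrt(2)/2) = s^2 - 9*sqrt(2)*s/2 - 56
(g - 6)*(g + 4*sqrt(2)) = g^2 - 6*g + 4*sqrt(2)*g - 24*sqrt(2)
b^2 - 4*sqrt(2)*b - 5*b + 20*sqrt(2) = (b - 5)*(b - 4*sqrt(2))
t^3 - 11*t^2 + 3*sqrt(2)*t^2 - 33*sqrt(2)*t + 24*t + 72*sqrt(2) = (t - 8)*(t - 3)*(t + 3*sqrt(2))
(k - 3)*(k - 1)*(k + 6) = k^3 + 2*k^2 - 21*k + 18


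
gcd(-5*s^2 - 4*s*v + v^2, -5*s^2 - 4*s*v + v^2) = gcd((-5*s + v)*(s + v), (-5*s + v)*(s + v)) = 5*s^2 + 4*s*v - v^2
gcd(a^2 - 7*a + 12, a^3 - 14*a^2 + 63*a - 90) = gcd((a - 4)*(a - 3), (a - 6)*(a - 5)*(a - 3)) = a - 3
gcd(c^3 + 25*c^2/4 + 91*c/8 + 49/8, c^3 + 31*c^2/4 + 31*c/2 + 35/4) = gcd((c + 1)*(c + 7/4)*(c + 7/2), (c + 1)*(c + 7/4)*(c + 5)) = c^2 + 11*c/4 + 7/4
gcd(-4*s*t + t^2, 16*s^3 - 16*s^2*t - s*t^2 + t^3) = 4*s - t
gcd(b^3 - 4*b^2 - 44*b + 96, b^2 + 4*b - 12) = b^2 + 4*b - 12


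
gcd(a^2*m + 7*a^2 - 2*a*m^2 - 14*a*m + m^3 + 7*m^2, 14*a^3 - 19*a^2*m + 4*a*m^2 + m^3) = a - m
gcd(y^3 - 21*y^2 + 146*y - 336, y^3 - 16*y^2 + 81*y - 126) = y^2 - 13*y + 42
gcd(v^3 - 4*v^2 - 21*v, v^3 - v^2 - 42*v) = v^2 - 7*v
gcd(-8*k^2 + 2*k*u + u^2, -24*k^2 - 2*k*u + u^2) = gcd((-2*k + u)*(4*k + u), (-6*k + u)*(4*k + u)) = 4*k + u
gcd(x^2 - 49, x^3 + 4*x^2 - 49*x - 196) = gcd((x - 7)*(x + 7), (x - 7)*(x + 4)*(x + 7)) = x^2 - 49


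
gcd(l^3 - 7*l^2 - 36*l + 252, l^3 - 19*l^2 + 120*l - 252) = l^2 - 13*l + 42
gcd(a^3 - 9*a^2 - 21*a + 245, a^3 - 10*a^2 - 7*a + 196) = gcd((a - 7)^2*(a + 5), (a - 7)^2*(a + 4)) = a^2 - 14*a + 49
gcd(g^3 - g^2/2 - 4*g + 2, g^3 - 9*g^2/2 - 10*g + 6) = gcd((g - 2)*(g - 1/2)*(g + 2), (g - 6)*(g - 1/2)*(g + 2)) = g^2 + 3*g/2 - 1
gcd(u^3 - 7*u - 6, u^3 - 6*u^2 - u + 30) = u^2 - u - 6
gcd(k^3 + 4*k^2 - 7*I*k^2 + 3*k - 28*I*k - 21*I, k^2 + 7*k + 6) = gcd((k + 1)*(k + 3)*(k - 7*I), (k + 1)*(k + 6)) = k + 1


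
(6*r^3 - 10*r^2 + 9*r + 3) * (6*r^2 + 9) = 36*r^5 - 60*r^4 + 108*r^3 - 72*r^2 + 81*r + 27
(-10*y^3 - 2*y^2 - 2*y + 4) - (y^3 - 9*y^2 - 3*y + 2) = -11*y^3 + 7*y^2 + y + 2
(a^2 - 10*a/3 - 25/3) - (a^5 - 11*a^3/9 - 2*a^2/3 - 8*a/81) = -a^5 + 11*a^3/9 + 5*a^2/3 - 262*a/81 - 25/3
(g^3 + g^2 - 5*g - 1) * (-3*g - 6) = -3*g^4 - 9*g^3 + 9*g^2 + 33*g + 6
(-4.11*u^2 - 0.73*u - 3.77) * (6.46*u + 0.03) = -26.5506*u^3 - 4.8391*u^2 - 24.3761*u - 0.1131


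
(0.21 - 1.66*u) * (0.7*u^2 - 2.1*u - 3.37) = -1.162*u^3 + 3.633*u^2 + 5.1532*u - 0.7077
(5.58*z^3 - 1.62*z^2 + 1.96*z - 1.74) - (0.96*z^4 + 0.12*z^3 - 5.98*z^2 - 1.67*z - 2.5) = -0.96*z^4 + 5.46*z^3 + 4.36*z^2 + 3.63*z + 0.76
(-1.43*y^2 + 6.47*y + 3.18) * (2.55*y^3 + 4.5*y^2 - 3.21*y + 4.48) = -3.6465*y^5 + 10.0635*y^4 + 41.8143*y^3 - 12.8651*y^2 + 18.7778*y + 14.2464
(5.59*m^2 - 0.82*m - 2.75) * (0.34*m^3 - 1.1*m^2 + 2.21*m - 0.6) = 1.9006*m^5 - 6.4278*m^4 + 12.3209*m^3 - 2.1412*m^2 - 5.5855*m + 1.65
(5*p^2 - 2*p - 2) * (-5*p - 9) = -25*p^3 - 35*p^2 + 28*p + 18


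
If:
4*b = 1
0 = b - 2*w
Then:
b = 1/4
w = 1/8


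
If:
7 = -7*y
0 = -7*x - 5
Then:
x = -5/7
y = -1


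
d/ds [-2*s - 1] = -2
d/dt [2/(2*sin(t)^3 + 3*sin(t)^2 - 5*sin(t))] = 2*(-6*cos(t) - 6/tan(t) + 5*cos(t)/sin(t)^2)/((sin(t) - 1)^2*(2*sin(t) + 5)^2)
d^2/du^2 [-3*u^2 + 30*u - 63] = -6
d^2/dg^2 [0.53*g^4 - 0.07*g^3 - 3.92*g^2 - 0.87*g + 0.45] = 6.36*g^2 - 0.42*g - 7.84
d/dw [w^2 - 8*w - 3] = 2*w - 8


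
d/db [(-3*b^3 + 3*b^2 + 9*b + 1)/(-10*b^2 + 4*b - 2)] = (15*b^4 - 12*b^3 + 60*b^2 + 4*b - 11)/(2*(25*b^4 - 20*b^3 + 14*b^2 - 4*b + 1))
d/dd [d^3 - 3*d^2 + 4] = 3*d*(d - 2)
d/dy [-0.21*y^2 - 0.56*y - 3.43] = -0.42*y - 0.56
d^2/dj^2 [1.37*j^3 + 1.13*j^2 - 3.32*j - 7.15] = 8.22*j + 2.26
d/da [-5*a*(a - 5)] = 25 - 10*a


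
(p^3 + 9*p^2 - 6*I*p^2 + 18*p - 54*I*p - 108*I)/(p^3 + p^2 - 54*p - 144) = (p - 6*I)/(p - 8)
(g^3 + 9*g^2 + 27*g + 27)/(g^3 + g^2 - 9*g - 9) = (g^2 + 6*g + 9)/(g^2 - 2*g - 3)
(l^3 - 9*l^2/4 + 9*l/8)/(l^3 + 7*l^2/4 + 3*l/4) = (8*l^2 - 18*l + 9)/(2*(4*l^2 + 7*l + 3))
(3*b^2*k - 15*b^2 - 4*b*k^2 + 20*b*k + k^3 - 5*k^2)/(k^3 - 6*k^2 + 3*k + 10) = (3*b^2 - 4*b*k + k^2)/(k^2 - k - 2)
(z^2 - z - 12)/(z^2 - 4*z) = (z + 3)/z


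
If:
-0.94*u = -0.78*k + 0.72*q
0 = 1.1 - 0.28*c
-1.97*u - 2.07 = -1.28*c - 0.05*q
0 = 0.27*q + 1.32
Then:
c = 3.93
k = -2.85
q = -4.89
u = 1.38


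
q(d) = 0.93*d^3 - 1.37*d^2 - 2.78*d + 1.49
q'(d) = 2.79*d^2 - 2.74*d - 2.78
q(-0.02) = 1.55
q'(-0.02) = -2.72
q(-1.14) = 1.50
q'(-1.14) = 3.97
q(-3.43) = -42.62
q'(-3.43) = 39.44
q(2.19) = -1.40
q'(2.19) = 4.60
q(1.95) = -2.24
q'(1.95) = 2.49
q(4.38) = 41.18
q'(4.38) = 38.74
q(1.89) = -2.38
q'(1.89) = 2.01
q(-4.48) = -97.17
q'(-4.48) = 65.49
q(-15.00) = -3403.81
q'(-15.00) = 666.07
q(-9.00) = -762.43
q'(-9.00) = 247.87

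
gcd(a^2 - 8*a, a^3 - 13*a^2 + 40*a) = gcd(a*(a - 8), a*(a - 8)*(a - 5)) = a^2 - 8*a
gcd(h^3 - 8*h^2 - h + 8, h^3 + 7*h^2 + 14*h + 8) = h + 1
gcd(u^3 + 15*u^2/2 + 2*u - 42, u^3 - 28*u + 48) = u^2 + 4*u - 12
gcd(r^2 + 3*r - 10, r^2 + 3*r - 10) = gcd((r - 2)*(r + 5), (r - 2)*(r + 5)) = r^2 + 3*r - 10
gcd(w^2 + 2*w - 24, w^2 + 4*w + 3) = 1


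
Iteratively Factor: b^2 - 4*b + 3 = (b - 3)*(b - 1)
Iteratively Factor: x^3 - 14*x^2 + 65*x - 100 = (x - 5)*(x^2 - 9*x + 20) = (x - 5)^2*(x - 4)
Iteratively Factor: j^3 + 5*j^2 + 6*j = (j + 2)*(j^2 + 3*j) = (j + 2)*(j + 3)*(j)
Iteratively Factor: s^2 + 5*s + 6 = (s + 2)*(s + 3)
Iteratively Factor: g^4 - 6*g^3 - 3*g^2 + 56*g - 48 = (g - 4)*(g^3 - 2*g^2 - 11*g + 12) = (g - 4)*(g + 3)*(g^2 - 5*g + 4) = (g - 4)*(g - 1)*(g + 3)*(g - 4)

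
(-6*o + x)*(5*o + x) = -30*o^2 - o*x + x^2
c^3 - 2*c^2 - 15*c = c*(c - 5)*(c + 3)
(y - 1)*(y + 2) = y^2 + y - 2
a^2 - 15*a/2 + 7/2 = (a - 7)*(a - 1/2)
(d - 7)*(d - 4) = d^2 - 11*d + 28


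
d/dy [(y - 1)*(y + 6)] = 2*y + 5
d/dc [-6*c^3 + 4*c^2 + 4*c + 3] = -18*c^2 + 8*c + 4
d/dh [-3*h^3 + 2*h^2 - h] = -9*h^2 + 4*h - 1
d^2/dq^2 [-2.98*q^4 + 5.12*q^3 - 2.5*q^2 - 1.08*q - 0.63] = -35.76*q^2 + 30.72*q - 5.0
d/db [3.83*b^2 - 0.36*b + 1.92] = 7.66*b - 0.36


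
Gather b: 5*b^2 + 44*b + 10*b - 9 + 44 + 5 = 5*b^2 + 54*b + 40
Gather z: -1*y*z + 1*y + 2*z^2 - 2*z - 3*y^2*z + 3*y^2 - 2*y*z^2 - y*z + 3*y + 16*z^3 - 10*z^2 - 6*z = 3*y^2 + 4*y + 16*z^3 + z^2*(-2*y - 8) + z*(-3*y^2 - 2*y - 8)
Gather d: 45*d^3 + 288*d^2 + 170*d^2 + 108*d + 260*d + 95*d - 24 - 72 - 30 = 45*d^3 + 458*d^2 + 463*d - 126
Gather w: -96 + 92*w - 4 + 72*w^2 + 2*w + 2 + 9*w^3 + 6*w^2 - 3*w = 9*w^3 + 78*w^2 + 91*w - 98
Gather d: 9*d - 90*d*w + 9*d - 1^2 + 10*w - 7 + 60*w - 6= d*(18 - 90*w) + 70*w - 14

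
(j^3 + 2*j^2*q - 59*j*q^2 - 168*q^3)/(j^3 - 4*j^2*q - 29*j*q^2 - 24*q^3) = (j + 7*q)/(j + q)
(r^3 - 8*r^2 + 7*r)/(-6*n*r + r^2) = (-r^2 + 8*r - 7)/(6*n - r)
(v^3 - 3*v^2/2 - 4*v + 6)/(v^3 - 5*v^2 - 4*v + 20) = (v - 3/2)/(v - 5)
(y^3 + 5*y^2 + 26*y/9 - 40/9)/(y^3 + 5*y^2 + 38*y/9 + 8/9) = (9*y^2 + 9*y - 10)/(9*y^2 + 9*y + 2)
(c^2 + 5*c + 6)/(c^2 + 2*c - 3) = (c + 2)/(c - 1)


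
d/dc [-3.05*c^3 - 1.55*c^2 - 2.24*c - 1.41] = -9.15*c^2 - 3.1*c - 2.24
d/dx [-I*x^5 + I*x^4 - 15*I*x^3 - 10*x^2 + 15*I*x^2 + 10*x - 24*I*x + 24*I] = -5*I*x^4 + 4*I*x^3 - 45*I*x^2 - x*(20 - 30*I) + 10 - 24*I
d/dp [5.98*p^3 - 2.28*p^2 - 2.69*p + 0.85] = 17.94*p^2 - 4.56*p - 2.69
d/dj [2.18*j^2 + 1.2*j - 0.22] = 4.36*j + 1.2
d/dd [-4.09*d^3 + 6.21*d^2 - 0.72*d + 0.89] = -12.27*d^2 + 12.42*d - 0.72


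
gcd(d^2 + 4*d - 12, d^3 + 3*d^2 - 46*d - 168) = d + 6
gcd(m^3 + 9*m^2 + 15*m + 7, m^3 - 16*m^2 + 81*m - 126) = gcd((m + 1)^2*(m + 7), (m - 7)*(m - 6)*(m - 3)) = 1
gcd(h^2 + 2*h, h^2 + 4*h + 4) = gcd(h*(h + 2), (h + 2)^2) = h + 2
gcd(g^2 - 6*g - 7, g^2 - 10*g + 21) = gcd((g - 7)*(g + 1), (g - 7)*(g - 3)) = g - 7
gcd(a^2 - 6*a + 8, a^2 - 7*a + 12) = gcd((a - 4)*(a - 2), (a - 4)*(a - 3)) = a - 4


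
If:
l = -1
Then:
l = -1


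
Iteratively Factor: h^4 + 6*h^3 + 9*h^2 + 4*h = (h + 1)*(h^3 + 5*h^2 + 4*h) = (h + 1)*(h + 4)*(h^2 + h) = (h + 1)^2*(h + 4)*(h)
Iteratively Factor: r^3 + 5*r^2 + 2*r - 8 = (r + 4)*(r^2 + r - 2) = (r + 2)*(r + 4)*(r - 1)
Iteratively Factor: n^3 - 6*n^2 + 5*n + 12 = (n - 4)*(n^2 - 2*n - 3) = (n - 4)*(n + 1)*(n - 3)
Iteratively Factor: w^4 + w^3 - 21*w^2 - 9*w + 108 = (w + 4)*(w^3 - 3*w^2 - 9*w + 27) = (w - 3)*(w + 4)*(w^2 - 9) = (w - 3)^2*(w + 4)*(w + 3)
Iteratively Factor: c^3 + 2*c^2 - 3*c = (c - 1)*(c^2 + 3*c) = c*(c - 1)*(c + 3)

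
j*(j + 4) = j^2 + 4*j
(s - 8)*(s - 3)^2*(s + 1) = s^4 - 13*s^3 + 43*s^2 - 15*s - 72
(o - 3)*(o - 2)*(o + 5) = o^3 - 19*o + 30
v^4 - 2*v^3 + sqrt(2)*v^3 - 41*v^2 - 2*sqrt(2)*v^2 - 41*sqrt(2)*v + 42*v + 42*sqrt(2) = (v - 7)*(v - 1)*(v + 6)*(v + sqrt(2))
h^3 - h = h*(h - 1)*(h + 1)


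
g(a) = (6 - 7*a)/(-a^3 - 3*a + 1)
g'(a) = (6 - 7*a)*(3*a^2 + 3)/(-a^3 - 3*a + 1)^2 - 7/(-a^3 - 3*a + 1)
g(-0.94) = 2.71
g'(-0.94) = 1.78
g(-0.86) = 2.85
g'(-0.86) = 1.87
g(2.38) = 0.54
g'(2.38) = -0.20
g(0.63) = -1.39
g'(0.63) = 11.27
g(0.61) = -1.64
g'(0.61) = 13.00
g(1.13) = 0.50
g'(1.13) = 0.94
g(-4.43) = 0.37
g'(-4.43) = 0.15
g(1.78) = 0.65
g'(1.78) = -0.11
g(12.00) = 0.04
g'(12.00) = -0.00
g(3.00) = 0.43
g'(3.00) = -0.17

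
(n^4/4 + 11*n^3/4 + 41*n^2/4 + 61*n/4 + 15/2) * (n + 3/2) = n^5/4 + 25*n^4/8 + 115*n^3/8 + 245*n^2/8 + 243*n/8 + 45/4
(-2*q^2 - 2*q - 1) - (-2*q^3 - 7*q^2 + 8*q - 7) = 2*q^3 + 5*q^2 - 10*q + 6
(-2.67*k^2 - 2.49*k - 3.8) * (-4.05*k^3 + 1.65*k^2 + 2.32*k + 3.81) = 10.8135*k^5 + 5.679*k^4 + 5.0871*k^3 - 22.2195*k^2 - 18.3029*k - 14.478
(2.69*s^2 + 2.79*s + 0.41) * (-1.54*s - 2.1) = -4.1426*s^3 - 9.9456*s^2 - 6.4904*s - 0.861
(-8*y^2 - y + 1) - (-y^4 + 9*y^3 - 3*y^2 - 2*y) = y^4 - 9*y^3 - 5*y^2 + y + 1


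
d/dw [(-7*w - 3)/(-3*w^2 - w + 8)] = (21*w^2 + 7*w - (6*w + 1)*(7*w + 3) - 56)/(3*w^2 + w - 8)^2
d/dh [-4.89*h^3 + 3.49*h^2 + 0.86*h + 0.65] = -14.67*h^2 + 6.98*h + 0.86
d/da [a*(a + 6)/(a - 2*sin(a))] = (a*(a + 6)*(2*cos(a) - 1) + (a - 2*sin(a))*(2*a + 6))/(a - 2*sin(a))^2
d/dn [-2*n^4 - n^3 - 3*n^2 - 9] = n*(-8*n^2 - 3*n - 6)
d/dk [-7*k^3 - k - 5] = -21*k^2 - 1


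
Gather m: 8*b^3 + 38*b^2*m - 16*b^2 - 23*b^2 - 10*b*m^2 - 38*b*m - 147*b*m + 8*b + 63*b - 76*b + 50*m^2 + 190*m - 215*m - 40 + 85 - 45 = 8*b^3 - 39*b^2 - 5*b + m^2*(50 - 10*b) + m*(38*b^2 - 185*b - 25)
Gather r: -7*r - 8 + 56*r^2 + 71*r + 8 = 56*r^2 + 64*r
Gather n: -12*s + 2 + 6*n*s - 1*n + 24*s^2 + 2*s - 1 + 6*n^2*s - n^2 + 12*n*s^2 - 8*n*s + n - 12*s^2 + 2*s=n^2*(6*s - 1) + n*(12*s^2 - 2*s) + 12*s^2 - 8*s + 1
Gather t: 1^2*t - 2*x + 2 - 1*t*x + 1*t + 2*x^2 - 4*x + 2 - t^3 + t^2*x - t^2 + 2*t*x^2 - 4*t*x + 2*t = -t^3 + t^2*(x - 1) + t*(2*x^2 - 5*x + 4) + 2*x^2 - 6*x + 4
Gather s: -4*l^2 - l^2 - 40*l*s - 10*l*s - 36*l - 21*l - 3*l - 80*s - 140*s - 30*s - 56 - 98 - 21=-5*l^2 - 60*l + s*(-50*l - 250) - 175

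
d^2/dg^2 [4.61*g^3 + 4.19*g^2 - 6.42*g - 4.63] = 27.66*g + 8.38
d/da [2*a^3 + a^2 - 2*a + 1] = 6*a^2 + 2*a - 2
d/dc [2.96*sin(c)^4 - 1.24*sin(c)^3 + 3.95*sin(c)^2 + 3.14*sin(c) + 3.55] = (11.84*sin(c)^3 - 3.72*sin(c)^2 + 7.9*sin(c) + 3.14)*cos(c)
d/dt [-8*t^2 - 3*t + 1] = -16*t - 3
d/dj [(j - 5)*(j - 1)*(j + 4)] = 3*j^2 - 4*j - 19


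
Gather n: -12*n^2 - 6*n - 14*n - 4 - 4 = -12*n^2 - 20*n - 8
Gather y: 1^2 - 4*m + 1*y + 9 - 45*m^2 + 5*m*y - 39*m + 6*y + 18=-45*m^2 - 43*m + y*(5*m + 7) + 28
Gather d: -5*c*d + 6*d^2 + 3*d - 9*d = 6*d^2 + d*(-5*c - 6)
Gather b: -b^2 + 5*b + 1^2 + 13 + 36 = -b^2 + 5*b + 50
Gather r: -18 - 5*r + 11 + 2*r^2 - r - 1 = 2*r^2 - 6*r - 8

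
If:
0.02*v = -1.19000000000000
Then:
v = -59.50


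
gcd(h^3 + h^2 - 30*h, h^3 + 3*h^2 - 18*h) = h^2 + 6*h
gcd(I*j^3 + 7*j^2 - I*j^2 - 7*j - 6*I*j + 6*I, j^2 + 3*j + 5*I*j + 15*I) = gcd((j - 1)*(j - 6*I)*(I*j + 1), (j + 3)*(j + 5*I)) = 1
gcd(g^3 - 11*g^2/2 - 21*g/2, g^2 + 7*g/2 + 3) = g + 3/2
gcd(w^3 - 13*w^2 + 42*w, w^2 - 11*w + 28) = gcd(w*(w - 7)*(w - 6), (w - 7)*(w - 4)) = w - 7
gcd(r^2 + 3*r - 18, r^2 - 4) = 1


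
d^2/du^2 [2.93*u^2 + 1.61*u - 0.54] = 5.86000000000000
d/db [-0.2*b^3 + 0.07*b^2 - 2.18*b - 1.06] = -0.6*b^2 + 0.14*b - 2.18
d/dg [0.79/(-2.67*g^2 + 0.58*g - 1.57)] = (4.2186*g - 0.4582)/(2.67*g^2 - 0.58*g + 1.57)^2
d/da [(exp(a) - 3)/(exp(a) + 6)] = 9*exp(a)/(exp(a) + 6)^2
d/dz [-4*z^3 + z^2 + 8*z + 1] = -12*z^2 + 2*z + 8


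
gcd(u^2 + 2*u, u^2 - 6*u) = u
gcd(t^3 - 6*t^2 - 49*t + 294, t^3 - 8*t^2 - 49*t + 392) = t^2 - 49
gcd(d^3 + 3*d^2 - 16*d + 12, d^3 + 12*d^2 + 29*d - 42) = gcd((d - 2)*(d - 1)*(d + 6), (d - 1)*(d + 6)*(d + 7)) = d^2 + 5*d - 6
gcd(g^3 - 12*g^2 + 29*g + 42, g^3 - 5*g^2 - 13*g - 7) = g^2 - 6*g - 7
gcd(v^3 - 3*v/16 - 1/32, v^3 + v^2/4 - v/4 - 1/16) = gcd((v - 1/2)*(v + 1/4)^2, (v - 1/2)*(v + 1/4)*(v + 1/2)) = v^2 - v/4 - 1/8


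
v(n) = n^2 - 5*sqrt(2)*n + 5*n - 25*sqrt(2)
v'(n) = 2*n - 5*sqrt(2) + 5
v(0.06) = -35.48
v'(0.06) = -1.95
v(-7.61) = 38.32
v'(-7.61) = -17.29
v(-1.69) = -29.00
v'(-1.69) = -5.45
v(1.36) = -36.32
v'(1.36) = 0.65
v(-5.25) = 3.08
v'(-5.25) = -12.57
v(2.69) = -33.69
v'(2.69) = 3.31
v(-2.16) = -26.22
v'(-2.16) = -6.39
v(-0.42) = -34.31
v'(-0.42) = -2.91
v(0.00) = -35.36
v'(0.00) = -2.07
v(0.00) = -35.36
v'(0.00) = -2.07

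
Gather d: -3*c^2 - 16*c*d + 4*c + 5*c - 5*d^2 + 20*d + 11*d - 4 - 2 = -3*c^2 + 9*c - 5*d^2 + d*(31 - 16*c) - 6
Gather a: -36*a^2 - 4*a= -36*a^2 - 4*a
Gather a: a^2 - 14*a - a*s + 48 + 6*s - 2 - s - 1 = a^2 + a*(-s - 14) + 5*s + 45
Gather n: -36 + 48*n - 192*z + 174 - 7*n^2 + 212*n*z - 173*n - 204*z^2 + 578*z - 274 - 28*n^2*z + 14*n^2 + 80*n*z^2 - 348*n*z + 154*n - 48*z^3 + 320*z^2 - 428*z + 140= n^2*(7 - 28*z) + n*(80*z^2 - 136*z + 29) - 48*z^3 + 116*z^2 - 42*z + 4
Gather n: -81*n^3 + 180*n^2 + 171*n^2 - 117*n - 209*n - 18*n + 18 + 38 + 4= -81*n^3 + 351*n^2 - 344*n + 60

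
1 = 1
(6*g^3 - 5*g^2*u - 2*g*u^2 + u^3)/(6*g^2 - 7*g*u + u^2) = (-6*g^2 - g*u + u^2)/(-6*g + u)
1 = 1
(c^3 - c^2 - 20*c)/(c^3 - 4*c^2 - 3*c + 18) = c*(c^2 - c - 20)/(c^3 - 4*c^2 - 3*c + 18)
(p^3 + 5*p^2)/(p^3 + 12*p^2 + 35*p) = p/(p + 7)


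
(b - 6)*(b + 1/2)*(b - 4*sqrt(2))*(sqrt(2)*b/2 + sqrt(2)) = sqrt(2)*b^4/2 - 4*b^3 - 7*sqrt(2)*b^3/4 - 7*sqrt(2)*b^2 + 14*b^2 - 3*sqrt(2)*b + 56*b + 24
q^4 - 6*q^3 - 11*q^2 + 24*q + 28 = (q - 7)*(q - 2)*(q + 1)*(q + 2)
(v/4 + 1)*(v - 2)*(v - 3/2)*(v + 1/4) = v^4/4 + 3*v^3/16 - 87*v^2/32 + 37*v/16 + 3/4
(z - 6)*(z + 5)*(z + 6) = z^3 + 5*z^2 - 36*z - 180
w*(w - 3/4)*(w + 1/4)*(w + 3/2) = w^4 + w^3 - 15*w^2/16 - 9*w/32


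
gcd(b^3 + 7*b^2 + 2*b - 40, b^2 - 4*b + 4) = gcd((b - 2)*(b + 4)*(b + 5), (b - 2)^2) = b - 2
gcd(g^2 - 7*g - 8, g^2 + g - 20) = 1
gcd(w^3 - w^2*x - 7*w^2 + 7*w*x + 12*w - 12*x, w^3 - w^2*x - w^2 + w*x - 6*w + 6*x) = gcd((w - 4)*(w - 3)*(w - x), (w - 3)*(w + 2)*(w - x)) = -w^2 + w*x + 3*w - 3*x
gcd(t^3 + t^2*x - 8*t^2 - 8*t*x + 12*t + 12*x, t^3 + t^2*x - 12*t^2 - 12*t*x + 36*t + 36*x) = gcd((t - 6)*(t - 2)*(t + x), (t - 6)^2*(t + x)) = t^2 + t*x - 6*t - 6*x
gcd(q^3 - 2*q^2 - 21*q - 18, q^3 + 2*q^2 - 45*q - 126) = q + 3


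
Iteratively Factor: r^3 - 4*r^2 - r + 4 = (r + 1)*(r^2 - 5*r + 4) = (r - 1)*(r + 1)*(r - 4)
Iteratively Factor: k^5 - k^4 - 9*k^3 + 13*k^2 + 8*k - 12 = (k - 2)*(k^4 + k^3 - 7*k^2 - k + 6) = (k - 2)*(k + 1)*(k^3 - 7*k + 6) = (k - 2)*(k + 1)*(k + 3)*(k^2 - 3*k + 2) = (k - 2)^2*(k + 1)*(k + 3)*(k - 1)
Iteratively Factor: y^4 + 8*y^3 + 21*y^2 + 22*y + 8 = (y + 1)*(y^3 + 7*y^2 + 14*y + 8) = (y + 1)^2*(y^2 + 6*y + 8) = (y + 1)^2*(y + 4)*(y + 2)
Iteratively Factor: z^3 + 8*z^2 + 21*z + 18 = (z + 3)*(z^2 + 5*z + 6) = (z + 2)*(z + 3)*(z + 3)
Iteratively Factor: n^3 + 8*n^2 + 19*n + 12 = (n + 4)*(n^2 + 4*n + 3) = (n + 1)*(n + 4)*(n + 3)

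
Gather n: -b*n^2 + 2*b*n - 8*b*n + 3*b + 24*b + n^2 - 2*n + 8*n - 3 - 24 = 27*b + n^2*(1 - b) + n*(6 - 6*b) - 27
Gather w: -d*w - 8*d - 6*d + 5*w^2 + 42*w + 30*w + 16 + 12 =-14*d + 5*w^2 + w*(72 - d) + 28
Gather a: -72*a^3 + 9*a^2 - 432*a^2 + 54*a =-72*a^3 - 423*a^2 + 54*a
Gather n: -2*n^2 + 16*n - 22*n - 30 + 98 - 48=-2*n^2 - 6*n + 20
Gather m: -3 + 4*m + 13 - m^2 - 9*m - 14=-m^2 - 5*m - 4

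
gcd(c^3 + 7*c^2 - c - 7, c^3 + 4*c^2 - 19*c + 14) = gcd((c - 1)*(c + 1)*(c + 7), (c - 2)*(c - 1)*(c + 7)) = c^2 + 6*c - 7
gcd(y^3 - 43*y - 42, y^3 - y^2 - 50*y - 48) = y^2 + 7*y + 6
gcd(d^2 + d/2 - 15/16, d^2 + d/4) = 1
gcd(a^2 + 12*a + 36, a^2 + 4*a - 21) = 1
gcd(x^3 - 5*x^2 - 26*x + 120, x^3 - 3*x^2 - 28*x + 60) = x^2 - x - 30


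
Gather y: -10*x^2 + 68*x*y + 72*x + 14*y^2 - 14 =-10*x^2 + 68*x*y + 72*x + 14*y^2 - 14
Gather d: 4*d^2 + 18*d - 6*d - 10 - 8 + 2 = 4*d^2 + 12*d - 16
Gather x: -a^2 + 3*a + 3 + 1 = -a^2 + 3*a + 4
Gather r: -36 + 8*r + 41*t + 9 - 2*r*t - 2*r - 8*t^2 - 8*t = r*(6 - 2*t) - 8*t^2 + 33*t - 27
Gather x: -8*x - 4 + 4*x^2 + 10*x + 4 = 4*x^2 + 2*x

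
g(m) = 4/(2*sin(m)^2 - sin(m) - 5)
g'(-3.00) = -0.27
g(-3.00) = -0.83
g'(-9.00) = -0.53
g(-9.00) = -0.94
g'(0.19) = 0.04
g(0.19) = -0.78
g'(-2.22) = -1.18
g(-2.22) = -1.36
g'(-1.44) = 0.62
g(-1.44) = -1.96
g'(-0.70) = 0.88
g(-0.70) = -1.13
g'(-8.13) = -1.11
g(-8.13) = -1.83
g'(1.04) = -0.26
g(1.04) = -0.91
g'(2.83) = 0.03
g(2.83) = -0.78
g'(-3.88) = 0.22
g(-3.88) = -0.84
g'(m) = 4*(-4*sin(m)*cos(m) + cos(m))/(2*sin(m)^2 - sin(m) - 5)^2 = 4*(1 - 4*sin(m))*cos(m)/(sin(m) + cos(2*m) + 4)^2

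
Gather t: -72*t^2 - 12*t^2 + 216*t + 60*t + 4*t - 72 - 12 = -84*t^2 + 280*t - 84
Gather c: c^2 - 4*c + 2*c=c^2 - 2*c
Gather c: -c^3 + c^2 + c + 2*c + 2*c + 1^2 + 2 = -c^3 + c^2 + 5*c + 3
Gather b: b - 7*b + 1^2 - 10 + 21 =12 - 6*b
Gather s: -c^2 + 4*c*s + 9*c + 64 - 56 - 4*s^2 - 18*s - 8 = -c^2 + 9*c - 4*s^2 + s*(4*c - 18)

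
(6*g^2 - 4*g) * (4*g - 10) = 24*g^3 - 76*g^2 + 40*g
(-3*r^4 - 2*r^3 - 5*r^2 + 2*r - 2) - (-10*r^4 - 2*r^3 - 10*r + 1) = 7*r^4 - 5*r^2 + 12*r - 3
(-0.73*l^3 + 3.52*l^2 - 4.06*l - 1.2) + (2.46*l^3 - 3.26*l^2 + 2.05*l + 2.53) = 1.73*l^3 + 0.26*l^2 - 2.01*l + 1.33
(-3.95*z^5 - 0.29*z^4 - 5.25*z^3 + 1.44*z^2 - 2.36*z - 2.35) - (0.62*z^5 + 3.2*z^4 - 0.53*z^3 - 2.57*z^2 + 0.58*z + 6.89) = -4.57*z^5 - 3.49*z^4 - 4.72*z^3 + 4.01*z^2 - 2.94*z - 9.24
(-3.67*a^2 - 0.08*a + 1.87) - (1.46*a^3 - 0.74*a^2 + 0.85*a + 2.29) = -1.46*a^3 - 2.93*a^2 - 0.93*a - 0.42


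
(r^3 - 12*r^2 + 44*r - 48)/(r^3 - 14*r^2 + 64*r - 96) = (r - 2)/(r - 4)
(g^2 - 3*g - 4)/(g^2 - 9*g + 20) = (g + 1)/(g - 5)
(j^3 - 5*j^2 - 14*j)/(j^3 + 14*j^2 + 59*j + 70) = j*(j - 7)/(j^2 + 12*j + 35)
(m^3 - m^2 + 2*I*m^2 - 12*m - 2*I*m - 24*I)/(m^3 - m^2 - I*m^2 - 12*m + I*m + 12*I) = (m + 2*I)/(m - I)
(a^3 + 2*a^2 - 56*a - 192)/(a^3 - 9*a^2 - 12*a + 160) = (a + 6)/(a - 5)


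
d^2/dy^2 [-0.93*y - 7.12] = 0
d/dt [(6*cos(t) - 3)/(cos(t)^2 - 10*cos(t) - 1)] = 6*(cos(t)^2 - cos(t) + 6)*sin(t)/(sin(t)^2 + 10*cos(t))^2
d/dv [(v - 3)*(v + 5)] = 2*v + 2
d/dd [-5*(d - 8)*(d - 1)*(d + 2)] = -15*d^2 + 70*d + 50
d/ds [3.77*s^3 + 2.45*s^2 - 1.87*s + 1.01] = 11.31*s^2 + 4.9*s - 1.87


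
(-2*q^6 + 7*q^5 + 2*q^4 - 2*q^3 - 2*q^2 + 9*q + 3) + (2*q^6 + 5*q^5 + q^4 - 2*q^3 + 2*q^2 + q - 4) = 12*q^5 + 3*q^4 - 4*q^3 + 10*q - 1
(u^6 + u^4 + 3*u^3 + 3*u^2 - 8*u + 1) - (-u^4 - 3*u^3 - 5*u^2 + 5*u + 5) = u^6 + 2*u^4 + 6*u^3 + 8*u^2 - 13*u - 4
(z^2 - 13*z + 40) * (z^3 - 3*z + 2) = z^5 - 13*z^4 + 37*z^3 + 41*z^2 - 146*z + 80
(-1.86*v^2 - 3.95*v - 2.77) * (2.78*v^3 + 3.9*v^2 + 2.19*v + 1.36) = -5.1708*v^5 - 18.235*v^4 - 27.179*v^3 - 21.9831*v^2 - 11.4383*v - 3.7672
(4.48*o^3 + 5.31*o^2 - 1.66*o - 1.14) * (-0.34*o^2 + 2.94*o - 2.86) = -1.5232*o^5 + 11.3658*o^4 + 3.363*o^3 - 19.6794*o^2 + 1.396*o + 3.2604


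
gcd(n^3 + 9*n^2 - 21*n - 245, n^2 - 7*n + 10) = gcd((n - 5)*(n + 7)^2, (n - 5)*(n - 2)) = n - 5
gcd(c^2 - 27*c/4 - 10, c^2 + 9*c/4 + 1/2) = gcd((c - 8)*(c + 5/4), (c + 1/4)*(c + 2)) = 1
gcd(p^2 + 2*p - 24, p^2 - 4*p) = p - 4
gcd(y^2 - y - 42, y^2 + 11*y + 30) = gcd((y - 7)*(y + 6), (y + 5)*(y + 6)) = y + 6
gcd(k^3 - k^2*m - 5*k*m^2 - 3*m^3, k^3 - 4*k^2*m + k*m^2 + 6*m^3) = k^2 - 2*k*m - 3*m^2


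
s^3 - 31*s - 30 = (s - 6)*(s + 1)*(s + 5)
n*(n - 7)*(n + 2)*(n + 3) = n^4 - 2*n^3 - 29*n^2 - 42*n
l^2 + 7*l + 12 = (l + 3)*(l + 4)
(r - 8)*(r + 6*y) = r^2 + 6*r*y - 8*r - 48*y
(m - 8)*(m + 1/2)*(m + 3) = m^3 - 9*m^2/2 - 53*m/2 - 12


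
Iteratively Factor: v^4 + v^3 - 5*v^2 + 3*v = (v + 3)*(v^3 - 2*v^2 + v) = (v - 1)*(v + 3)*(v^2 - v) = (v - 1)^2*(v + 3)*(v)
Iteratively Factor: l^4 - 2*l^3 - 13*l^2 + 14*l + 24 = (l - 2)*(l^3 - 13*l - 12) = (l - 4)*(l - 2)*(l^2 + 4*l + 3) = (l - 4)*(l - 2)*(l + 1)*(l + 3)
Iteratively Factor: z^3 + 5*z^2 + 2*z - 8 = (z + 2)*(z^2 + 3*z - 4) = (z + 2)*(z + 4)*(z - 1)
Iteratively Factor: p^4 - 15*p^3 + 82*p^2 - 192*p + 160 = (p - 4)*(p^3 - 11*p^2 + 38*p - 40) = (p - 5)*(p - 4)*(p^2 - 6*p + 8) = (p - 5)*(p - 4)*(p - 2)*(p - 4)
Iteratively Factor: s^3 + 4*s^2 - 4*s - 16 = (s + 2)*(s^2 + 2*s - 8) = (s - 2)*(s + 2)*(s + 4)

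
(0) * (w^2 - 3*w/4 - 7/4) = 0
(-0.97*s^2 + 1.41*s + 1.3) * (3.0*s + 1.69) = -2.91*s^3 + 2.5907*s^2 + 6.2829*s + 2.197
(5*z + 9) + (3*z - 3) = 8*z + 6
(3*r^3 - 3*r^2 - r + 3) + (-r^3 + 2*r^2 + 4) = 2*r^3 - r^2 - r + 7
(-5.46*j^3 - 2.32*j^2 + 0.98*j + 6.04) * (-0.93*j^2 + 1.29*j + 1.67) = 5.0778*j^5 - 4.8858*j^4 - 13.0224*j^3 - 8.2274*j^2 + 9.4282*j + 10.0868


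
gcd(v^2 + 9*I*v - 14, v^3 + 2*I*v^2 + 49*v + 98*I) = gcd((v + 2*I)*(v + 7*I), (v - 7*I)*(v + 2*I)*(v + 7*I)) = v^2 + 9*I*v - 14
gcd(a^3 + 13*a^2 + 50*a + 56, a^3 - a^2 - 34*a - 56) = a^2 + 6*a + 8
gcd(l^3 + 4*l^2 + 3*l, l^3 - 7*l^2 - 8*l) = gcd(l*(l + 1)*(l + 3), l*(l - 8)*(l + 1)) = l^2 + l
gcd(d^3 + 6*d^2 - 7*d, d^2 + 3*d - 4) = d - 1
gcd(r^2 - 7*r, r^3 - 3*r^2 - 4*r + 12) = 1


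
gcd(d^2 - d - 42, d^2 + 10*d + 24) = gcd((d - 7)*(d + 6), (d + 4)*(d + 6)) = d + 6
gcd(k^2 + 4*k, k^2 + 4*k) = k^2 + 4*k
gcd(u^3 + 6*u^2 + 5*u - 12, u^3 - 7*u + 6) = u^2 + 2*u - 3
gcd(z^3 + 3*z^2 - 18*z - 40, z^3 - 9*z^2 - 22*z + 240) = z + 5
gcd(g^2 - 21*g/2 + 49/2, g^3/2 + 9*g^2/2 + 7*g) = 1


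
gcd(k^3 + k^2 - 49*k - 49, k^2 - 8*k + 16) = 1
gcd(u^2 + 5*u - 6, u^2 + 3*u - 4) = u - 1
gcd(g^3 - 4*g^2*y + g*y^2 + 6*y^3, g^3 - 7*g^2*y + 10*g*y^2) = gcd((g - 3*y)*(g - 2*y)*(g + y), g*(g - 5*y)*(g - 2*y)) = -g + 2*y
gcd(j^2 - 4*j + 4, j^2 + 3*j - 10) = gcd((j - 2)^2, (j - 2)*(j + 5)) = j - 2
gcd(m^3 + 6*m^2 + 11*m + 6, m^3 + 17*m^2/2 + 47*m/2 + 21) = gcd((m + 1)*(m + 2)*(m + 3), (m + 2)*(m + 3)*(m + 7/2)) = m^2 + 5*m + 6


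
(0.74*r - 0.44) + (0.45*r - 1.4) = 1.19*r - 1.84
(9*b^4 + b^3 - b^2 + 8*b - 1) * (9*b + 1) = 81*b^5 + 18*b^4 - 8*b^3 + 71*b^2 - b - 1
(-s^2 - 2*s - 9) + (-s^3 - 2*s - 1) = -s^3 - s^2 - 4*s - 10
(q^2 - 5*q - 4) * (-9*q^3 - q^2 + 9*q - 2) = -9*q^5 + 44*q^4 + 50*q^3 - 43*q^2 - 26*q + 8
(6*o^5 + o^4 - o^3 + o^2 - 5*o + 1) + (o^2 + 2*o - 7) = 6*o^5 + o^4 - o^3 + 2*o^2 - 3*o - 6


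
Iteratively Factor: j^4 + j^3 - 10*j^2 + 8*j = (j + 4)*(j^3 - 3*j^2 + 2*j) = j*(j + 4)*(j^2 - 3*j + 2) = j*(j - 1)*(j + 4)*(j - 2)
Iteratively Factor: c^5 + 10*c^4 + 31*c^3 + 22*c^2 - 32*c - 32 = (c + 1)*(c^4 + 9*c^3 + 22*c^2 - 32) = (c + 1)*(c + 4)*(c^3 + 5*c^2 + 2*c - 8) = (c + 1)*(c + 4)^2*(c^2 + c - 2) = (c + 1)*(c + 2)*(c + 4)^2*(c - 1)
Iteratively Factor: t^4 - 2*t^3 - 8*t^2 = (t - 4)*(t^3 + 2*t^2) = (t - 4)*(t + 2)*(t^2) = t*(t - 4)*(t + 2)*(t)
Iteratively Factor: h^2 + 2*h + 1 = (h + 1)*(h + 1)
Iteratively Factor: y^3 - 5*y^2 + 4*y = (y - 4)*(y^2 - y) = y*(y - 4)*(y - 1)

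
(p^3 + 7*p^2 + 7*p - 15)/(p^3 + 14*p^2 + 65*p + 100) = (p^2 + 2*p - 3)/(p^2 + 9*p + 20)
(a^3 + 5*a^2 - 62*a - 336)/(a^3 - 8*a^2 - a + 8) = (a^2 + 13*a + 42)/(a^2 - 1)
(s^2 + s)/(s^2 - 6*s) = (s + 1)/(s - 6)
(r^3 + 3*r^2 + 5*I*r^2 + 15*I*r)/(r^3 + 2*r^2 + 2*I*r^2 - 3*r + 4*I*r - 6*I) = r*(r + 5*I)/(r^2 + r*(-1 + 2*I) - 2*I)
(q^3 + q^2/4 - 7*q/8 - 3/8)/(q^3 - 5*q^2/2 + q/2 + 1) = (q + 3/4)/(q - 2)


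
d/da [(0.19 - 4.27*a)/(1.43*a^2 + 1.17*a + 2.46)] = (6.1061*a^2 - 0.5434*a - 10.7265)/(2.0449*a^4 + 3.3462*a^3 + 8.4045*a^2 + 5.7564*a + 6.0516)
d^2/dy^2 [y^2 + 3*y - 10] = 2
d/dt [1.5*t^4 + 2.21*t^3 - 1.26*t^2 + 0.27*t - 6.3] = 6.0*t^3 + 6.63*t^2 - 2.52*t + 0.27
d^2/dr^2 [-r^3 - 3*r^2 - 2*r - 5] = -6*r - 6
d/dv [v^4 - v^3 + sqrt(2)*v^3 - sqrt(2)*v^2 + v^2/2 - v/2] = 4*v^3 - 3*v^2 + 3*sqrt(2)*v^2 - 2*sqrt(2)*v + v - 1/2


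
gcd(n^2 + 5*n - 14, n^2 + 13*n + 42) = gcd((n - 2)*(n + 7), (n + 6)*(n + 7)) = n + 7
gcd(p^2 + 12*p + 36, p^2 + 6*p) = p + 6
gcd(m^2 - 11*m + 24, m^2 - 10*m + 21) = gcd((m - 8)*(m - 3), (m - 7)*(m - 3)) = m - 3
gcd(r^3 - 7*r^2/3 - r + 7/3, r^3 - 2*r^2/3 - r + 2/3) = r^2 - 1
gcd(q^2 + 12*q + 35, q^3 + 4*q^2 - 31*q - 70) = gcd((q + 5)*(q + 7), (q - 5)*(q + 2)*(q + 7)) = q + 7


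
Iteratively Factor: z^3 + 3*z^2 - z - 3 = (z - 1)*(z^2 + 4*z + 3) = (z - 1)*(z + 3)*(z + 1)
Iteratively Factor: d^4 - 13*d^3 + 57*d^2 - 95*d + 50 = (d - 5)*(d^3 - 8*d^2 + 17*d - 10) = (d - 5)*(d - 2)*(d^2 - 6*d + 5) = (d - 5)^2*(d - 2)*(d - 1)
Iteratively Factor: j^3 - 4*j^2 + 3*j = (j - 3)*(j^2 - j) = (j - 3)*(j - 1)*(j)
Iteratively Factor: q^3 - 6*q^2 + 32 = (q - 4)*(q^2 - 2*q - 8) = (q - 4)*(q + 2)*(q - 4)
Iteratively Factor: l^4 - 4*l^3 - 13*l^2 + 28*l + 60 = (l - 3)*(l^3 - l^2 - 16*l - 20) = (l - 5)*(l - 3)*(l^2 + 4*l + 4) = (l - 5)*(l - 3)*(l + 2)*(l + 2)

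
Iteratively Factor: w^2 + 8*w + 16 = (w + 4)*(w + 4)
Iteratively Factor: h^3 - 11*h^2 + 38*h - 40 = (h - 2)*(h^2 - 9*h + 20) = (h - 5)*(h - 2)*(h - 4)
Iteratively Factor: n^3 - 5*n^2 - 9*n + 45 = (n + 3)*(n^2 - 8*n + 15) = (n - 5)*(n + 3)*(n - 3)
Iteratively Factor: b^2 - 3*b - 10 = (b + 2)*(b - 5)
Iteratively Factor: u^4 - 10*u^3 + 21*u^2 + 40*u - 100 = (u + 2)*(u^3 - 12*u^2 + 45*u - 50) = (u - 5)*(u + 2)*(u^2 - 7*u + 10) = (u - 5)^2*(u + 2)*(u - 2)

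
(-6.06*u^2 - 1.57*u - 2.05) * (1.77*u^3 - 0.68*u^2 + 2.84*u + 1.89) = -10.7262*u^5 + 1.3419*u^4 - 19.7713*u^3 - 14.5182*u^2 - 8.7893*u - 3.8745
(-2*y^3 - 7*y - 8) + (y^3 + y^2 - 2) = -y^3 + y^2 - 7*y - 10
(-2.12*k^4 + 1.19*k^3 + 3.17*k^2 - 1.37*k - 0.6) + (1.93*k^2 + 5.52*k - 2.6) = -2.12*k^4 + 1.19*k^3 + 5.1*k^2 + 4.15*k - 3.2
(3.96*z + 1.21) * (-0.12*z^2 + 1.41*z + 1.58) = -0.4752*z^3 + 5.4384*z^2 + 7.9629*z + 1.9118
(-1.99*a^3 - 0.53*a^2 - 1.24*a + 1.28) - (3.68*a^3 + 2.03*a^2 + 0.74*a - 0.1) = -5.67*a^3 - 2.56*a^2 - 1.98*a + 1.38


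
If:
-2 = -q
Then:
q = 2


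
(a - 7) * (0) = 0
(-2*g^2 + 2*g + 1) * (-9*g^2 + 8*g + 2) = 18*g^4 - 34*g^3 + 3*g^2 + 12*g + 2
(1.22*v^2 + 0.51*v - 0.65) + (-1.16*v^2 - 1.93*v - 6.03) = 0.0600000000000001*v^2 - 1.42*v - 6.68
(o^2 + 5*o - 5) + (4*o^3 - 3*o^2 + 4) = 4*o^3 - 2*o^2 + 5*o - 1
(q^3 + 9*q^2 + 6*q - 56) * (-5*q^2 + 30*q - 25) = -5*q^5 - 15*q^4 + 215*q^3 + 235*q^2 - 1830*q + 1400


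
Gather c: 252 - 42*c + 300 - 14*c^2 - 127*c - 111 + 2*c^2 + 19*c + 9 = -12*c^2 - 150*c + 450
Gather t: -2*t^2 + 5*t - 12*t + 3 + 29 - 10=-2*t^2 - 7*t + 22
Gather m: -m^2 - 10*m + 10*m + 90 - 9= 81 - m^2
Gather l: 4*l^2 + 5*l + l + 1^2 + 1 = 4*l^2 + 6*l + 2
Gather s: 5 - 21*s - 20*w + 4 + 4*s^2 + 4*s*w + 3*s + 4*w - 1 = 4*s^2 + s*(4*w - 18) - 16*w + 8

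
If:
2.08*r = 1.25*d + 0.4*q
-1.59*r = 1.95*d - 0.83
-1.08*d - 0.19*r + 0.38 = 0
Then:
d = 0.33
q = -0.44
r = 0.12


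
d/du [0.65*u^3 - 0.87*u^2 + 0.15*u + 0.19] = 1.95*u^2 - 1.74*u + 0.15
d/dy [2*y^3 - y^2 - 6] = 2*y*(3*y - 1)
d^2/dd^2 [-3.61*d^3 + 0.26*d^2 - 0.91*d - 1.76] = 0.52 - 21.66*d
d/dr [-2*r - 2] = -2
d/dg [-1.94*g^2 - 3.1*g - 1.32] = -3.88*g - 3.1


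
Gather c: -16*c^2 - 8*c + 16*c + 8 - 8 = -16*c^2 + 8*c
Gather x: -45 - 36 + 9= -72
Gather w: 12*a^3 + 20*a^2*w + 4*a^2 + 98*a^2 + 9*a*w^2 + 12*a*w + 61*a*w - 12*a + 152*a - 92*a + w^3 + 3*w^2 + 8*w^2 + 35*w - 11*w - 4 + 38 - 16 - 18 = 12*a^3 + 102*a^2 + 48*a + w^3 + w^2*(9*a + 11) + w*(20*a^2 + 73*a + 24)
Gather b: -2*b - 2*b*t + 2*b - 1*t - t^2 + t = -2*b*t - t^2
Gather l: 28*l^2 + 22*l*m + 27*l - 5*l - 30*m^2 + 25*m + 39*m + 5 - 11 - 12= 28*l^2 + l*(22*m + 22) - 30*m^2 + 64*m - 18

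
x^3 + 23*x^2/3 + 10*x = x*(x + 5/3)*(x + 6)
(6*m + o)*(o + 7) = 6*m*o + 42*m + o^2 + 7*o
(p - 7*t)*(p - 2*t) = p^2 - 9*p*t + 14*t^2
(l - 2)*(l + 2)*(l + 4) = l^3 + 4*l^2 - 4*l - 16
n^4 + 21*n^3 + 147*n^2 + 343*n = n*(n + 7)^3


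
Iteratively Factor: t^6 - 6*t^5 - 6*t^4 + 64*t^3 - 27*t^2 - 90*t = (t - 5)*(t^5 - t^4 - 11*t^3 + 9*t^2 + 18*t) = (t - 5)*(t + 3)*(t^4 - 4*t^3 + t^2 + 6*t) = (t - 5)*(t + 1)*(t + 3)*(t^3 - 5*t^2 + 6*t) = (t - 5)*(t - 3)*(t + 1)*(t + 3)*(t^2 - 2*t) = t*(t - 5)*(t - 3)*(t + 1)*(t + 3)*(t - 2)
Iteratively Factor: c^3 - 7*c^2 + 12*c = (c - 4)*(c^2 - 3*c) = c*(c - 4)*(c - 3)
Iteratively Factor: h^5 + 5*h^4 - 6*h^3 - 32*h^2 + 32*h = (h + 4)*(h^4 + h^3 - 10*h^2 + 8*h) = (h - 1)*(h + 4)*(h^3 + 2*h^2 - 8*h) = (h - 1)*(h + 4)^2*(h^2 - 2*h) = h*(h - 1)*(h + 4)^2*(h - 2)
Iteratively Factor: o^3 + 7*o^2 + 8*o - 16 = (o + 4)*(o^2 + 3*o - 4) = (o + 4)^2*(o - 1)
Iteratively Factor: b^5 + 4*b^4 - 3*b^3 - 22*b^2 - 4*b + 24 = (b + 2)*(b^4 + 2*b^3 - 7*b^2 - 8*b + 12) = (b - 1)*(b + 2)*(b^3 + 3*b^2 - 4*b - 12) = (b - 1)*(b + 2)*(b + 3)*(b^2 - 4) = (b - 1)*(b + 2)^2*(b + 3)*(b - 2)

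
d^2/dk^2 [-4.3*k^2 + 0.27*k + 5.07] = -8.60000000000000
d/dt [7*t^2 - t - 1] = 14*t - 1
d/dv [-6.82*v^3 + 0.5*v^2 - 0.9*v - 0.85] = -20.46*v^2 + 1.0*v - 0.9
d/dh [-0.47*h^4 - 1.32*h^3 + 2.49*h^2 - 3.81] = h*(-1.88*h^2 - 3.96*h + 4.98)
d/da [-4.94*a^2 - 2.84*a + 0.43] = -9.88*a - 2.84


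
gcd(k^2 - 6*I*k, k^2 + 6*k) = k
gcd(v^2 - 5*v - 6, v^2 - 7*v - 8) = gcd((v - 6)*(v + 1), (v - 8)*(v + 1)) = v + 1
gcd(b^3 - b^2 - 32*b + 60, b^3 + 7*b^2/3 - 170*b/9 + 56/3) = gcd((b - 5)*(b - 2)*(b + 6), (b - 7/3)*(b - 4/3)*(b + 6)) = b + 6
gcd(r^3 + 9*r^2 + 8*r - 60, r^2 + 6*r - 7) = 1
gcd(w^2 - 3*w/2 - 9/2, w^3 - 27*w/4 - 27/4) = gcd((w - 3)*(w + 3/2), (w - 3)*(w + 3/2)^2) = w^2 - 3*w/2 - 9/2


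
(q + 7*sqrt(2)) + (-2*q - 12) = -q - 12 + 7*sqrt(2)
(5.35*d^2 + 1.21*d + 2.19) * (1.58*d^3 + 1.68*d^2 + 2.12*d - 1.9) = 8.453*d^5 + 10.8998*d^4 + 16.835*d^3 - 3.9206*d^2 + 2.3438*d - 4.161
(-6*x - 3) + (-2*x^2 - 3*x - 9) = -2*x^2 - 9*x - 12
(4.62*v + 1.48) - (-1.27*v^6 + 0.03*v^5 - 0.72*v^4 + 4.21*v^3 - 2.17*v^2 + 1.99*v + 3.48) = 1.27*v^6 - 0.03*v^5 + 0.72*v^4 - 4.21*v^3 + 2.17*v^2 + 2.63*v - 2.0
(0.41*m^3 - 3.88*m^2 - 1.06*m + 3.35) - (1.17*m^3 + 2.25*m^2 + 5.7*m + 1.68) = -0.76*m^3 - 6.13*m^2 - 6.76*m + 1.67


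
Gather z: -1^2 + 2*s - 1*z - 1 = 2*s - z - 2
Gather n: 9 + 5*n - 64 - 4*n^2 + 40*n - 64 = -4*n^2 + 45*n - 119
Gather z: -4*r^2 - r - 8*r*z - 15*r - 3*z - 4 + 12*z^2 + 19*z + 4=-4*r^2 - 16*r + 12*z^2 + z*(16 - 8*r)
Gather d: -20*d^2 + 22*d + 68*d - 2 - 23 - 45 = -20*d^2 + 90*d - 70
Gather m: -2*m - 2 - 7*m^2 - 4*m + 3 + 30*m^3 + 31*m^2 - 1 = 30*m^3 + 24*m^2 - 6*m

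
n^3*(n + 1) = n^4 + n^3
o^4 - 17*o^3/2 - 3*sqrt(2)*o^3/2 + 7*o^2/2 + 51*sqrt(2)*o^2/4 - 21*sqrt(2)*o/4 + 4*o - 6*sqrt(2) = (o - 8)*(o - 1)*(o + 1/2)*(o - 3*sqrt(2)/2)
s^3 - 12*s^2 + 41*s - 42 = (s - 7)*(s - 3)*(s - 2)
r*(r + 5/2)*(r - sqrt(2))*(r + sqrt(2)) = r^4 + 5*r^3/2 - 2*r^2 - 5*r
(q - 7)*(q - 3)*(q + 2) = q^3 - 8*q^2 + q + 42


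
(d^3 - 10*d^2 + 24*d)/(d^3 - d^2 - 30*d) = (d - 4)/(d + 5)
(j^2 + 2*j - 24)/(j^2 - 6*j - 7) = (-j^2 - 2*j + 24)/(-j^2 + 6*j + 7)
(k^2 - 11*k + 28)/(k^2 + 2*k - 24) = (k - 7)/(k + 6)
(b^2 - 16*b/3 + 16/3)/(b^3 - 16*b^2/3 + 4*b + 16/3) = (3*b - 4)/(3*b^2 - 4*b - 4)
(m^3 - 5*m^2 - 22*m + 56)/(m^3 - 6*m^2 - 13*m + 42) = (m + 4)/(m + 3)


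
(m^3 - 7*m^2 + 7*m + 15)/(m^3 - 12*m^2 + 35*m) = (m^2 - 2*m - 3)/(m*(m - 7))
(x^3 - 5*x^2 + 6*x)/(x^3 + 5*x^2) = (x^2 - 5*x + 6)/(x*(x + 5))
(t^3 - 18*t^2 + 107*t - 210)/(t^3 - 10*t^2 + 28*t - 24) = (t^2 - 12*t + 35)/(t^2 - 4*t + 4)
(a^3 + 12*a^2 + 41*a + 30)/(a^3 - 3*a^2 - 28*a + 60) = (a^2 + 7*a + 6)/(a^2 - 8*a + 12)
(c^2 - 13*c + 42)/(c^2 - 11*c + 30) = (c - 7)/(c - 5)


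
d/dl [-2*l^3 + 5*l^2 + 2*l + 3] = -6*l^2 + 10*l + 2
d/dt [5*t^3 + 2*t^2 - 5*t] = 15*t^2 + 4*t - 5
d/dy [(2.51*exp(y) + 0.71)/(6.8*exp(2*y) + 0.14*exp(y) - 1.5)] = (-(2.51*exp(y) + 0.71)*(13.6*exp(y) + 0.14) + 17.068*exp(2*y) + 0.3514*exp(y) - 3.765)*exp(y)/(6.8*exp(2*y) + 0.14*exp(y) - 1.5)^2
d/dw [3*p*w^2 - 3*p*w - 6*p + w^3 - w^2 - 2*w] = 6*p*w - 3*p + 3*w^2 - 2*w - 2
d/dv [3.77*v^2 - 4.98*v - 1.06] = 7.54*v - 4.98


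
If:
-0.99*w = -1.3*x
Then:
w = 1.31313131313131*x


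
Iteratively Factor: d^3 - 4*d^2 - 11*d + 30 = (d - 2)*(d^2 - 2*d - 15) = (d - 2)*(d + 3)*(d - 5)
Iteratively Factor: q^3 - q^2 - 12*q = (q)*(q^2 - q - 12) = q*(q - 4)*(q + 3)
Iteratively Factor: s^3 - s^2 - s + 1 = (s + 1)*(s^2 - 2*s + 1) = (s - 1)*(s + 1)*(s - 1)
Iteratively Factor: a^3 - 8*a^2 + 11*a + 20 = (a - 5)*(a^2 - 3*a - 4) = (a - 5)*(a + 1)*(a - 4)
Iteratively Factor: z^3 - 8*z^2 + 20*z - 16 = (z - 2)*(z^2 - 6*z + 8) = (z - 4)*(z - 2)*(z - 2)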